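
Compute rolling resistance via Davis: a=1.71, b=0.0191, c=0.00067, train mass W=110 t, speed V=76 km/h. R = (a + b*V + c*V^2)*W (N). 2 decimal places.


b*V = 0.0191 * 76 = 1.4516
c*V^2 = 0.00067 * 5776 = 3.86992
R_per_t = 1.71 + 1.4516 + 3.86992 = 7.03152 N/t
R_total = 7.03152 * 110 = 773.47 N

773.47


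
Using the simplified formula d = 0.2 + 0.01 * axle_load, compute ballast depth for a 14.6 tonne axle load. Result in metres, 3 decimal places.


d = 0.2 + 0.01 * 14.6
d = 0.2 + 0.146
d = 0.346 m

0.346


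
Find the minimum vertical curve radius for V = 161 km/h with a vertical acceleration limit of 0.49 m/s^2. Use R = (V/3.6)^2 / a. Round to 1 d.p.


Convert speed: V = 161 / 3.6 = 44.7222 m/s
V^2 = 2000.0772 m^2/s^2
R_v = 2000.0772 / 0.49
R_v = 4081.8 m

4081.8


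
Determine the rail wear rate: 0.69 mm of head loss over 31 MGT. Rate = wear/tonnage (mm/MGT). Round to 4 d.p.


Wear rate = total wear / cumulative tonnage
Rate = 0.69 / 31
Rate = 0.0223 mm/MGT

0.0223


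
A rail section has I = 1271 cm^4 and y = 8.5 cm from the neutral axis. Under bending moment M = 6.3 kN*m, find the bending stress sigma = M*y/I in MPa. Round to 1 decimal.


Convert units:
M = 6.3 kN*m = 6300000 N*mm
y = 8.5 cm = 85 mm
I = 1271 cm^4 = 12710000 mm^4
sigma = 6300000 * 85 / 12710000
sigma = 42.1 MPa

42.1


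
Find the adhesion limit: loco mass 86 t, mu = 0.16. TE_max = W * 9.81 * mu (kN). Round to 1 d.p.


TE_max = W * g * mu
TE_max = 86 * 9.81 * 0.16
TE_max = 843.66 * 0.16
TE_max = 135.0 kN

135.0


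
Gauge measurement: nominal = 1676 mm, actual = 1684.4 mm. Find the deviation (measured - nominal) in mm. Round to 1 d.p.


Deviation = measured - nominal
Deviation = 1684.4 - 1676
Deviation = 8.4 mm

8.4


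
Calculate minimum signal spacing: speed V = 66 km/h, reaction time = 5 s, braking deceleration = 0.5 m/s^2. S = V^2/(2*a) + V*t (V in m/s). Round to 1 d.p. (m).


V = 66 / 3.6 = 18.3333 m/s
Braking distance = 18.3333^2 / (2*0.5) = 336.1111 m
Sighting distance = 18.3333 * 5 = 91.6667 m
S = 336.1111 + 91.6667 = 427.8 m

427.8


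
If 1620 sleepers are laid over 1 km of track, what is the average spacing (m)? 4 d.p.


Spacing = 1000 m / number of sleepers
Spacing = 1000 / 1620
Spacing = 0.6173 m

0.6173


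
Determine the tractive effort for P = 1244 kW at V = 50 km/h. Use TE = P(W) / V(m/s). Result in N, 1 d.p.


Convert: P = 1244 kW = 1244000 W
V = 50 / 3.6 = 13.8889 m/s
TE = 1244000 / 13.8889
TE = 89568.0 N

89568.0


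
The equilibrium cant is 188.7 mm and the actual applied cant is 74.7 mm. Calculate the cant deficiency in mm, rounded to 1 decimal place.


Cant deficiency = equilibrium cant - actual cant
CD = 188.7 - 74.7
CD = 114.0 mm

114.0


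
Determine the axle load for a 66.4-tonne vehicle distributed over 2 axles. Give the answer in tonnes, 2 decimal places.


Load per axle = total weight / number of axles
Load = 66.4 / 2
Load = 33.20 tonnes

33.20


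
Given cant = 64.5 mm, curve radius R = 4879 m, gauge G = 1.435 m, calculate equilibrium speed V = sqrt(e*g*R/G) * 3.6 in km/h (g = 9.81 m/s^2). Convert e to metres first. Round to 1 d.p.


Convert cant: e = 64.5 mm = 0.0645 m
V_ms = sqrt(0.0645 * 9.81 * 4879 / 1.435)
V_ms = sqrt(2151.333) = 46.3825 m/s
V = 46.3825 * 3.6 = 167.0 km/h

167.0


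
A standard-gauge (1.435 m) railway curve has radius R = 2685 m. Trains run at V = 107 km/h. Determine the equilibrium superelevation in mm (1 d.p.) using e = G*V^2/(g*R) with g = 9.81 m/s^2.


Convert speed: V = 107 / 3.6 = 29.7222 m/s
Apply formula: e = 1.435 * 29.7222^2 / (9.81 * 2685)
e = 1.435 * 883.4105 / 26339.85
e = 0.048128 m = 48.1 mm

48.1


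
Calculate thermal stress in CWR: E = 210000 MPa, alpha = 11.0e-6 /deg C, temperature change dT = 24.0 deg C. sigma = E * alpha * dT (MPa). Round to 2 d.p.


sigma = E * alpha * dT
sigma = 210000 * 11.0e-6 * 24.0
sigma = 2.31 * 24.0
sigma = 55.44 MPa

55.44


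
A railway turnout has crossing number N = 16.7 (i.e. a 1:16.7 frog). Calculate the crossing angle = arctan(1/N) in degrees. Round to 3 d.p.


1/N = 1/16.7 = 0.05988
angle = arctan(0.05988) = 0.059809 rad
angle = 0.059809 * 180/pi = 3.427 degrees

3.427


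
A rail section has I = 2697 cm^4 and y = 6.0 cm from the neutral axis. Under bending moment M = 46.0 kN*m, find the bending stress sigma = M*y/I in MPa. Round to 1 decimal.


Convert units:
M = 46.0 kN*m = 46000000 N*mm
y = 6.0 cm = 60 mm
I = 2697 cm^4 = 26970000 mm^4
sigma = 46000000 * 60 / 26970000
sigma = 102.3 MPa

102.3


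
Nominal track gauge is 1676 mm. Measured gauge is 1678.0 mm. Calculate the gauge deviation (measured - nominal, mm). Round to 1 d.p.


Deviation = measured - nominal
Deviation = 1678.0 - 1676
Deviation = 2.0 mm

2.0


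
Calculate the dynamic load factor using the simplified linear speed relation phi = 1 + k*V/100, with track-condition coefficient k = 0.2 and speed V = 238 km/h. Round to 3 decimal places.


phi = 1 + k * V / 100
phi = 1 + 0.2 * 238 / 100
phi = 1 + 0.476
phi = 1.476

1.476


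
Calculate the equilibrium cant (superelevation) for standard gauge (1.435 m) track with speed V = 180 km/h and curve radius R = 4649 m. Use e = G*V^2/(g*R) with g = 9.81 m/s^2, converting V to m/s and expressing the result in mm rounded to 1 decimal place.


Convert speed: V = 180 / 3.6 = 50.0 m/s
Apply formula: e = 1.435 * 50.0^2 / (9.81 * 4649)
e = 1.435 * 2500.0 / 45606.69
e = 0.078662 m = 78.7 mm

78.7


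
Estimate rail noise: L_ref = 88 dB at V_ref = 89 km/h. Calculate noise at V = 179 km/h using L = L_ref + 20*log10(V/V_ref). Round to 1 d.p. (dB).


V/V_ref = 179 / 89 = 2.011236
log10(2.011236) = 0.303463
20 * 0.303463 = 6.0693
L = 88 + 6.0693 = 94.1 dB

94.1


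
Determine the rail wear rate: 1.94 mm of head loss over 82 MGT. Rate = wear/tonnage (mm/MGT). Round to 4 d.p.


Wear rate = total wear / cumulative tonnage
Rate = 1.94 / 82
Rate = 0.0237 mm/MGT

0.0237


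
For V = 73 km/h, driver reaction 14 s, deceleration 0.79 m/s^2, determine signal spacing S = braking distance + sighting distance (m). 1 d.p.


V = 73 / 3.6 = 20.2778 m/s
Braking distance = 20.2778^2 / (2*0.79) = 260.2457 m
Sighting distance = 20.2778 * 14 = 283.8889 m
S = 260.2457 + 283.8889 = 544.1 m

544.1


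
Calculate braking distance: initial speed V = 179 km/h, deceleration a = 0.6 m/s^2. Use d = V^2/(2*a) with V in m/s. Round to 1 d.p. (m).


Convert speed: V = 179 / 3.6 = 49.7222 m/s
V^2 = 2472.2994
d = 2472.2994 / (2 * 0.6)
d = 2472.2994 / 1.2
d = 2060.2 m

2060.2


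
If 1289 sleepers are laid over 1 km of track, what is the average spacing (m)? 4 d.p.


Spacing = 1000 m / number of sleepers
Spacing = 1000 / 1289
Spacing = 0.7758 m

0.7758


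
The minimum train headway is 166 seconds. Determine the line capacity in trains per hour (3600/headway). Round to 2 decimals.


Capacity = 3600 / headway
Capacity = 3600 / 166
Capacity = 21.69 trains/hour

21.69


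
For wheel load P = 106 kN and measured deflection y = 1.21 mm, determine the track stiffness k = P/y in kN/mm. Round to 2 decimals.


Track stiffness k = P / y
k = 106 / 1.21
k = 87.60 kN/mm

87.60


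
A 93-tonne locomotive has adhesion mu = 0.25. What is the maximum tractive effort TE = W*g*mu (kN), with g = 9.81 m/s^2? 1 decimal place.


TE_max = W * g * mu
TE_max = 93 * 9.81 * 0.25
TE_max = 912.33 * 0.25
TE_max = 228.1 kN

228.1


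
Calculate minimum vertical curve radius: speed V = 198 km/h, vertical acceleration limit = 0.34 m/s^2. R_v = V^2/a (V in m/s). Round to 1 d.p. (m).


Convert speed: V = 198 / 3.6 = 55.0 m/s
V^2 = 3025.0 m^2/s^2
R_v = 3025.0 / 0.34
R_v = 8897.1 m

8897.1


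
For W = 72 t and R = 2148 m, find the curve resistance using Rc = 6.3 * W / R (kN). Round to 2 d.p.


Rc = 6.3 * W / R
Rc = 6.3 * 72 / 2148
Rc = 453.6 / 2148
Rc = 0.21 kN

0.21


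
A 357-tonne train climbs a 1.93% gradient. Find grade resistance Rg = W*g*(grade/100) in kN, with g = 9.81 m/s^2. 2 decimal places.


Rg = W * 9.81 * grade / 100
Rg = 357 * 9.81 * 1.93 / 100
Rg = 3502.17 * 0.0193
Rg = 67.59 kN

67.59


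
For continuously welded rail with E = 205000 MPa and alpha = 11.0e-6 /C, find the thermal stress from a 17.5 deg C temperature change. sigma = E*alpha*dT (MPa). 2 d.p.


sigma = E * alpha * dT
sigma = 205000 * 11.0e-6 * 17.5
sigma = 2.255 * 17.5
sigma = 39.46 MPa

39.46


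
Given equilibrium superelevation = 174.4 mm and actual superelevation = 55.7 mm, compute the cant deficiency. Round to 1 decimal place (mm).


Cant deficiency = equilibrium cant - actual cant
CD = 174.4 - 55.7
CD = 118.7 mm

118.7


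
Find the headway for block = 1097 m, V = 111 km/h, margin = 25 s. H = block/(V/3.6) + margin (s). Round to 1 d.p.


V = 111 / 3.6 = 30.8333 m/s
Block traversal time = 1097 / 30.8333 = 35.5784 s
Headway = 35.5784 + 25
Headway = 60.6 s

60.6


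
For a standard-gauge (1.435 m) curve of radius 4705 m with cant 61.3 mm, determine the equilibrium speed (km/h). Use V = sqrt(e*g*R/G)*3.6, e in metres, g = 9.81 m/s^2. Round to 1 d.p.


Convert cant: e = 61.3 mm = 0.0613 m
V_ms = sqrt(0.0613 * 9.81 * 4705 / 1.435)
V_ms = sqrt(1971.68353) = 44.4036 m/s
V = 44.4036 * 3.6 = 159.9 km/h

159.9


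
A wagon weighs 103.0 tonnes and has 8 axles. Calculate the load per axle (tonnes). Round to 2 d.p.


Load per axle = total weight / number of axles
Load = 103.0 / 8
Load = 12.88 tonnes

12.88


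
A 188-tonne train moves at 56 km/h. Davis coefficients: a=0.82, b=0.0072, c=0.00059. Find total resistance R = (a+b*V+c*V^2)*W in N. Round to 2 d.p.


b*V = 0.0072 * 56 = 0.4032
c*V^2 = 0.00059 * 3136 = 1.85024
R_per_t = 0.82 + 0.4032 + 1.85024 = 3.07344 N/t
R_total = 3.07344 * 188 = 577.81 N

577.81


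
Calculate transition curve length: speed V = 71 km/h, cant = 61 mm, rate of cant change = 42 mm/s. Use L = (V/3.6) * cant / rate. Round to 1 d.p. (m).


Convert speed: V = 71 / 3.6 = 19.7222 m/s
L = 19.7222 * 61 / 42
L = 1203.0556 / 42
L = 28.6 m

28.6


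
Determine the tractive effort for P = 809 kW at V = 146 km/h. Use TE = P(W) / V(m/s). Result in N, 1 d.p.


Convert: P = 809 kW = 809000 W
V = 146 / 3.6 = 40.5556 m/s
TE = 809000 / 40.5556
TE = 19947.9 N

19947.9


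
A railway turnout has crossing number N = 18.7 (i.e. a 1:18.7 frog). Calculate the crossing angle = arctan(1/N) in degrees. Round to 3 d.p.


1/N = 1/18.7 = 0.053476
angle = arctan(0.053476) = 0.053425 rad
angle = 0.053425 * 180/pi = 3.061 degrees

3.061


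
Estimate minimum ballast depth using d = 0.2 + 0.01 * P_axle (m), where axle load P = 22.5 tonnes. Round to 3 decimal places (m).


d = 0.2 + 0.01 * 22.5
d = 0.2 + 0.225
d = 0.425 m

0.425


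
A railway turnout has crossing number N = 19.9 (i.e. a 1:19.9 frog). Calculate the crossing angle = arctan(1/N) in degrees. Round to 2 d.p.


1/N = 1/19.9 = 0.050251
angle = arctan(0.050251) = 0.050209 rad
angle = 0.050209 * 180/pi = 2.88 degrees

2.88


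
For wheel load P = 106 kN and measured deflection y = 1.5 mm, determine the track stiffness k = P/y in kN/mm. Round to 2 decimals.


Track stiffness k = P / y
k = 106 / 1.5
k = 70.67 kN/mm

70.67


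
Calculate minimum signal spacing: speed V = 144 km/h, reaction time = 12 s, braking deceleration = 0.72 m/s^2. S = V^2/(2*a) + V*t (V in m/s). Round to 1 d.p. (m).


V = 144 / 3.6 = 40.0 m/s
Braking distance = 40.0^2 / (2*0.72) = 1111.1111 m
Sighting distance = 40.0 * 12 = 480.0 m
S = 1111.1111 + 480.0 = 1591.1 m

1591.1


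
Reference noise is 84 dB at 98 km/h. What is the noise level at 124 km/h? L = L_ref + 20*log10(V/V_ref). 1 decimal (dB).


V/V_ref = 124 / 98 = 1.265306
log10(1.265306) = 0.102196
20 * 0.102196 = 2.0439
L = 84 + 2.0439 = 86.0 dB

86.0


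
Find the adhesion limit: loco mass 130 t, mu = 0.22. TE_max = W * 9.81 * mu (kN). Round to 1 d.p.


TE_max = W * g * mu
TE_max = 130 * 9.81 * 0.22
TE_max = 1275.3 * 0.22
TE_max = 280.6 kN

280.6


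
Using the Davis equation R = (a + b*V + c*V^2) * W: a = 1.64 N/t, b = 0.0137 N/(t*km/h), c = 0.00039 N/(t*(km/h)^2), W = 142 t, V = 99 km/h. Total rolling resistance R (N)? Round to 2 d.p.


b*V = 0.0137 * 99 = 1.3563
c*V^2 = 0.00039 * 9801 = 3.82239
R_per_t = 1.64 + 1.3563 + 3.82239 = 6.81869 N/t
R_total = 6.81869 * 142 = 968.25 N

968.25


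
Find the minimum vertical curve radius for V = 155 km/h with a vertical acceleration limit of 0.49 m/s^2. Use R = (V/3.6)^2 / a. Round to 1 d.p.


Convert speed: V = 155 / 3.6 = 43.0556 m/s
V^2 = 1853.7809 m^2/s^2
R_v = 1853.7809 / 0.49
R_v = 3783.2 m

3783.2


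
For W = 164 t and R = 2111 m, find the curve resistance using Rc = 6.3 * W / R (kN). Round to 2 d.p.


Rc = 6.3 * W / R
Rc = 6.3 * 164 / 2111
Rc = 1033.2 / 2111
Rc = 0.49 kN

0.49


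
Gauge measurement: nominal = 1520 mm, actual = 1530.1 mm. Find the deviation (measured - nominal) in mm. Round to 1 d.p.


Deviation = measured - nominal
Deviation = 1530.1 - 1520
Deviation = 10.1 mm

10.1


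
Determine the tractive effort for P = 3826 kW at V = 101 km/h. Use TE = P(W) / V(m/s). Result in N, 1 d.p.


Convert: P = 3826 kW = 3826000 W
V = 101 / 3.6 = 28.0556 m/s
TE = 3826000 / 28.0556
TE = 136372.3 N

136372.3


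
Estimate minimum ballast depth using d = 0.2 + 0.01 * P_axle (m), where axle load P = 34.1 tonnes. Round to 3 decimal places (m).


d = 0.2 + 0.01 * 34.1
d = 0.2 + 0.341
d = 0.541 m

0.541


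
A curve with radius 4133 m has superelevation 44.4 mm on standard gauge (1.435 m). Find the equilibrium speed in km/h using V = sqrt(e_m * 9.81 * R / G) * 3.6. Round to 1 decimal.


Convert cant: e = 44.4 mm = 0.0444 m
V_ms = sqrt(0.0444 * 9.81 * 4133 / 1.435)
V_ms = sqrt(1254.485026) = 35.4187 m/s
V = 35.4187 * 3.6 = 127.5 km/h

127.5


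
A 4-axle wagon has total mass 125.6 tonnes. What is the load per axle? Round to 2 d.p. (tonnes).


Load per axle = total weight / number of axles
Load = 125.6 / 4
Load = 31.40 tonnes

31.40


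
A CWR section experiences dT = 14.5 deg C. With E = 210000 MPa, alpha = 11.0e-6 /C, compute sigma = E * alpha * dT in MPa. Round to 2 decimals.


sigma = E * alpha * dT
sigma = 210000 * 11.0e-6 * 14.5
sigma = 2.31 * 14.5
sigma = 33.50 MPa

33.50


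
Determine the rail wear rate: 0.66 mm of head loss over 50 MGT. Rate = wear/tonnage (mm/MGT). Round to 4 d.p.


Wear rate = total wear / cumulative tonnage
Rate = 0.66 / 50
Rate = 0.0132 mm/MGT

0.0132


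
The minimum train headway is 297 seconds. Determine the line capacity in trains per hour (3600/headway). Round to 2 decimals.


Capacity = 3600 / headway
Capacity = 3600 / 297
Capacity = 12.12 trains/hour

12.12


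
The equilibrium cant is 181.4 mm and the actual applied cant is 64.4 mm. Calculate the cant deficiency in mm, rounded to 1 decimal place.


Cant deficiency = equilibrium cant - actual cant
CD = 181.4 - 64.4
CD = 117.0 mm

117.0


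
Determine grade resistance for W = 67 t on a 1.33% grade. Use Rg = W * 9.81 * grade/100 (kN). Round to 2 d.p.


Rg = W * 9.81 * grade / 100
Rg = 67 * 9.81 * 1.33 / 100
Rg = 657.27 * 0.0133
Rg = 8.74 kN

8.74


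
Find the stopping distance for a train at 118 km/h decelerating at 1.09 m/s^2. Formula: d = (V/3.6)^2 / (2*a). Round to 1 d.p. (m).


Convert speed: V = 118 / 3.6 = 32.7778 m/s
V^2 = 1074.3827
d = 1074.3827 / (2 * 1.09)
d = 1074.3827 / 2.18
d = 492.8 m

492.8


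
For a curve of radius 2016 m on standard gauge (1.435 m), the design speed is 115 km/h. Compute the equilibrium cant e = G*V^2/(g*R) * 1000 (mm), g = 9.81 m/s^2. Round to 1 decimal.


Convert speed: V = 115 / 3.6 = 31.9444 m/s
Apply formula: e = 1.435 * 31.9444^2 / (9.81 * 2016)
e = 1.435 * 1020.4475 / 19776.96
e = 0.074043 m = 74.0 mm

74.0


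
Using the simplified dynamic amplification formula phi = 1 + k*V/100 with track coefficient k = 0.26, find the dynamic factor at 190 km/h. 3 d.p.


phi = 1 + k * V / 100
phi = 1 + 0.26 * 190 / 100
phi = 1 + 0.494
phi = 1.494

1.494


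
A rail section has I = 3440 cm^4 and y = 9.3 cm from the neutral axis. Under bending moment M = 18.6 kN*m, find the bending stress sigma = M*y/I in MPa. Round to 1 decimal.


Convert units:
M = 18.6 kN*m = 18600000 N*mm
y = 9.3 cm = 93 mm
I = 3440 cm^4 = 34400000 mm^4
sigma = 18600000 * 93 / 34400000
sigma = 50.3 MPa

50.3


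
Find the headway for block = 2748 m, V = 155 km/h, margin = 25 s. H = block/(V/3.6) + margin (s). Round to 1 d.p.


V = 155 / 3.6 = 43.0556 m/s
Block traversal time = 2748 / 43.0556 = 63.8245 s
Headway = 63.8245 + 25
Headway = 88.8 s

88.8


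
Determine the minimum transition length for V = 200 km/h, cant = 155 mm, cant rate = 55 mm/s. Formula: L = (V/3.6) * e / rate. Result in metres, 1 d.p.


Convert speed: V = 200 / 3.6 = 55.5556 m/s
L = 55.5556 * 155 / 55
L = 8611.1111 / 55
L = 156.6 m

156.6


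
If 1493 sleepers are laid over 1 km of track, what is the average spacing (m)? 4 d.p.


Spacing = 1000 m / number of sleepers
Spacing = 1000 / 1493
Spacing = 0.6698 m

0.6698


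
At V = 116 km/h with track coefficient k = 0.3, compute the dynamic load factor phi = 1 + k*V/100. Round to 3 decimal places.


phi = 1 + k * V / 100
phi = 1 + 0.3 * 116 / 100
phi = 1 + 0.348
phi = 1.348

1.348


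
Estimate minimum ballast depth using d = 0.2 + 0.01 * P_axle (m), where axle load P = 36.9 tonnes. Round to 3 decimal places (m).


d = 0.2 + 0.01 * 36.9
d = 0.2 + 0.369
d = 0.569 m

0.569


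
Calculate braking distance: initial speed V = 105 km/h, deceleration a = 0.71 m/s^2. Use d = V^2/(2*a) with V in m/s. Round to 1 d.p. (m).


Convert speed: V = 105 / 3.6 = 29.1667 m/s
V^2 = 850.6944
d = 850.6944 / (2 * 0.71)
d = 850.6944 / 1.42
d = 599.1 m

599.1


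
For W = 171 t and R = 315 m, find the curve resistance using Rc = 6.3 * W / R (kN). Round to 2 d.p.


Rc = 6.3 * W / R
Rc = 6.3 * 171 / 315
Rc = 1077.3 / 315
Rc = 3.42 kN

3.42


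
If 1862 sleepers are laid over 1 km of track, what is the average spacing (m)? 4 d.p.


Spacing = 1000 m / number of sleepers
Spacing = 1000 / 1862
Spacing = 0.5371 m

0.5371


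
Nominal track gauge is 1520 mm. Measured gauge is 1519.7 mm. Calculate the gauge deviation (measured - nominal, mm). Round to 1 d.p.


Deviation = measured - nominal
Deviation = 1519.7 - 1520
Deviation = -0.3 mm

-0.3


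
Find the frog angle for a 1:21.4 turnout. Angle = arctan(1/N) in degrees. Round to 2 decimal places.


1/N = 1/21.4 = 0.046729
angle = arctan(0.046729) = 0.046695 rad
angle = 0.046695 * 180/pi = 2.68 degrees

2.68


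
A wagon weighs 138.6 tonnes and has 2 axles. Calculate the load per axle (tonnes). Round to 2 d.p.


Load per axle = total weight / number of axles
Load = 138.6 / 2
Load = 69.30 tonnes

69.30


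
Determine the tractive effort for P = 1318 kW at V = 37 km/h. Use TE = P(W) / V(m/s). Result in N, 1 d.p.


Convert: P = 1318 kW = 1318000 W
V = 37 / 3.6 = 10.2778 m/s
TE = 1318000 / 10.2778
TE = 128237.8 N

128237.8


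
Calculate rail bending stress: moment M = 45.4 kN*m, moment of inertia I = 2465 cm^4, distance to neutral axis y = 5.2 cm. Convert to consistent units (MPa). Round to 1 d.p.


Convert units:
M = 45.4 kN*m = 45400000 N*mm
y = 5.2 cm = 52 mm
I = 2465 cm^4 = 24650000 mm^4
sigma = 45400000 * 52 / 24650000
sigma = 95.8 MPa

95.8


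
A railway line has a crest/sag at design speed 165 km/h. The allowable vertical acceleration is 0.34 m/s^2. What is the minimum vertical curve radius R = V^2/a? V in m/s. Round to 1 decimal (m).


Convert speed: V = 165 / 3.6 = 45.8333 m/s
V^2 = 2100.6944 m^2/s^2
R_v = 2100.6944 / 0.34
R_v = 6178.5 m

6178.5


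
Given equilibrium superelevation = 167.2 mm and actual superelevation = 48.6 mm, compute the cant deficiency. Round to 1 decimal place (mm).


Cant deficiency = equilibrium cant - actual cant
CD = 167.2 - 48.6
CD = 118.6 mm

118.6


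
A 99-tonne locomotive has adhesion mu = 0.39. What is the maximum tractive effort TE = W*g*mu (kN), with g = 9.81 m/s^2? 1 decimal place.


TE_max = W * g * mu
TE_max = 99 * 9.81 * 0.39
TE_max = 971.19 * 0.39
TE_max = 378.8 kN

378.8


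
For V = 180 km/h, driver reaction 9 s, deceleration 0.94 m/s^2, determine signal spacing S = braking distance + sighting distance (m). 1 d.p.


V = 180 / 3.6 = 50.0 m/s
Braking distance = 50.0^2 / (2*0.94) = 1329.7872 m
Sighting distance = 50.0 * 9 = 450.0 m
S = 1329.7872 + 450.0 = 1779.8 m

1779.8


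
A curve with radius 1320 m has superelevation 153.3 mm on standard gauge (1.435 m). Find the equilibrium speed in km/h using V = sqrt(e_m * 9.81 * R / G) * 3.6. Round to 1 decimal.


Convert cant: e = 153.3 mm = 0.1533 m
V_ms = sqrt(0.1533 * 9.81 * 1320 / 1.435)
V_ms = sqrt(1383.353561) = 37.1935 m/s
V = 37.1935 * 3.6 = 133.9 km/h

133.9


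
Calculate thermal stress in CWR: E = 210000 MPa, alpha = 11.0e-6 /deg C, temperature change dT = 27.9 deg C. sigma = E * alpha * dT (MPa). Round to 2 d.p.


sigma = E * alpha * dT
sigma = 210000 * 11.0e-6 * 27.9
sigma = 2.31 * 27.9
sigma = 64.45 MPa

64.45


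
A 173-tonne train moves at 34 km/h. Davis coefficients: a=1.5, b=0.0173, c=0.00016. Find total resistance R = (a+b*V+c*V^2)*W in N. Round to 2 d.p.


b*V = 0.0173 * 34 = 0.5882
c*V^2 = 0.00016 * 1156 = 0.18496
R_per_t = 1.5 + 0.5882 + 0.18496 = 2.27316 N/t
R_total = 2.27316 * 173 = 393.26 N

393.26


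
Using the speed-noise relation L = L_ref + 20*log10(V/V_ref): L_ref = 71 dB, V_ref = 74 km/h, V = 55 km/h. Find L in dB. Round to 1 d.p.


V/V_ref = 55 / 74 = 0.743243
log10(0.743243) = -0.128869
20 * -0.128869 = -2.5774
L = 71 + -2.5774 = 68.4 dB

68.4


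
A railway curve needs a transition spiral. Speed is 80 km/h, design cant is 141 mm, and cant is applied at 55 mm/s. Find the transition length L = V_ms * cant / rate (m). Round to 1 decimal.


Convert speed: V = 80 / 3.6 = 22.2222 m/s
L = 22.2222 * 141 / 55
L = 3133.3333 / 55
L = 57.0 m

57.0


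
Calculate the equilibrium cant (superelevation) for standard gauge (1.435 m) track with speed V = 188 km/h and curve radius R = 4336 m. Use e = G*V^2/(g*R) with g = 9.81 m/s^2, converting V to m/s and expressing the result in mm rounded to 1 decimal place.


Convert speed: V = 188 / 3.6 = 52.2222 m/s
Apply formula: e = 1.435 * 52.2222^2 / (9.81 * 4336)
e = 1.435 * 2727.1605 / 42536.16
e = 0.092003 m = 92.0 mm

92.0


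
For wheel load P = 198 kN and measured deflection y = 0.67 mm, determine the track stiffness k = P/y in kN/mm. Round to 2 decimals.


Track stiffness k = P / y
k = 198 / 0.67
k = 295.52 kN/mm

295.52


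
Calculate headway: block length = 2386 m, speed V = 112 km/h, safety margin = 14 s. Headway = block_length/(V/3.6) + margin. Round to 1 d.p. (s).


V = 112 / 3.6 = 31.1111 m/s
Block traversal time = 2386 / 31.1111 = 76.6929 s
Headway = 76.6929 + 14
Headway = 90.7 s

90.7


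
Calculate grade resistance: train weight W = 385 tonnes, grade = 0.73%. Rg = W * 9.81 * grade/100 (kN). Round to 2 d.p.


Rg = W * 9.81 * grade / 100
Rg = 385 * 9.81 * 0.73 / 100
Rg = 3776.85 * 0.0073
Rg = 27.57 kN

27.57


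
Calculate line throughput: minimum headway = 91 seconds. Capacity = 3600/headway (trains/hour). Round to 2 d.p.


Capacity = 3600 / headway
Capacity = 3600 / 91
Capacity = 39.56 trains/hour

39.56


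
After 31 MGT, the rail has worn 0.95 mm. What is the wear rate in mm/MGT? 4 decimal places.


Wear rate = total wear / cumulative tonnage
Rate = 0.95 / 31
Rate = 0.0306 mm/MGT

0.0306


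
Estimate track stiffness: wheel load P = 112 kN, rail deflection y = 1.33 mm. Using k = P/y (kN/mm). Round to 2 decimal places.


Track stiffness k = P / y
k = 112 / 1.33
k = 84.21 kN/mm

84.21


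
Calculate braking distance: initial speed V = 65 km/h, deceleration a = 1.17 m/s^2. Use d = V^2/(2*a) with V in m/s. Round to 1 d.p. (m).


Convert speed: V = 65 / 3.6 = 18.0556 m/s
V^2 = 326.0031
d = 326.0031 / (2 * 1.17)
d = 326.0031 / 2.34
d = 139.3 m

139.3


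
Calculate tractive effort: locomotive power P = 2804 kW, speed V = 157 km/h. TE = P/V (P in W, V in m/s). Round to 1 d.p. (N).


Convert: P = 2804 kW = 2804000 W
V = 157 / 3.6 = 43.6111 m/s
TE = 2804000 / 43.6111
TE = 64295.5 N

64295.5


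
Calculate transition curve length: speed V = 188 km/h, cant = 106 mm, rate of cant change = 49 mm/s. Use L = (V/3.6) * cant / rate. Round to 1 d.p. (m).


Convert speed: V = 188 / 3.6 = 52.2222 m/s
L = 52.2222 * 106 / 49
L = 5535.5556 / 49
L = 113.0 m

113.0


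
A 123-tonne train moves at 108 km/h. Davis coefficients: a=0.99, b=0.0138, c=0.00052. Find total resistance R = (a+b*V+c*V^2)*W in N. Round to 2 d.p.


b*V = 0.0138 * 108 = 1.4904
c*V^2 = 0.00052 * 11664 = 6.06528
R_per_t = 0.99 + 1.4904 + 6.06528 = 8.54568 N/t
R_total = 8.54568 * 123 = 1051.12 N

1051.12


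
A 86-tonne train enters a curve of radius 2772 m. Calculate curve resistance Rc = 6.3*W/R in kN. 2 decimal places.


Rc = 6.3 * W / R
Rc = 6.3 * 86 / 2772
Rc = 541.8 / 2772
Rc = 0.20 kN

0.20


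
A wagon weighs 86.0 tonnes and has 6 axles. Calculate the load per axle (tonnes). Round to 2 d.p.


Load per axle = total weight / number of axles
Load = 86.0 / 6
Load = 14.33 tonnes

14.33


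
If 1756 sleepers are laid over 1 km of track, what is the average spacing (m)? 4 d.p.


Spacing = 1000 m / number of sleepers
Spacing = 1000 / 1756
Spacing = 0.5695 m

0.5695


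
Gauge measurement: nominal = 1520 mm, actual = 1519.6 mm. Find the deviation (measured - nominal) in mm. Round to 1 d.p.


Deviation = measured - nominal
Deviation = 1519.6 - 1520
Deviation = -0.4 mm

-0.4


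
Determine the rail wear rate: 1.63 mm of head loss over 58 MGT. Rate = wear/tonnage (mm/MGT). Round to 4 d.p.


Wear rate = total wear / cumulative tonnage
Rate = 1.63 / 58
Rate = 0.0281 mm/MGT

0.0281


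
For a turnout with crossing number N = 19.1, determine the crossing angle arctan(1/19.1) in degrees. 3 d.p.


1/N = 1/19.1 = 0.052356
angle = arctan(0.052356) = 0.052308 rad
angle = 0.052308 * 180/pi = 2.997 degrees

2.997


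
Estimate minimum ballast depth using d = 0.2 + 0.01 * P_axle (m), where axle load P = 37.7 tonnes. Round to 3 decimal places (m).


d = 0.2 + 0.01 * 37.7
d = 0.2 + 0.377
d = 0.577 m

0.577


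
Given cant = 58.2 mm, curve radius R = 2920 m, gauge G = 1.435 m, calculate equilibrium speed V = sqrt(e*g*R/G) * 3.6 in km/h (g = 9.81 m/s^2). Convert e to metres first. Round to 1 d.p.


Convert cant: e = 58.2 mm = 0.0582 m
V_ms = sqrt(0.0582 * 9.81 * 2920 / 1.435)
V_ms = sqrt(1161.777449) = 34.0849 m/s
V = 34.0849 * 3.6 = 122.7 km/h

122.7


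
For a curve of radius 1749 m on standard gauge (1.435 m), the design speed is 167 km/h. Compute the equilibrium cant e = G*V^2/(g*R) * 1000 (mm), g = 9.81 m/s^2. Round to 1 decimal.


Convert speed: V = 167 / 3.6 = 46.3889 m/s
Apply formula: e = 1.435 * 46.3889^2 / (9.81 * 1749)
e = 1.435 * 2151.929 / 17157.69
e = 0.179979 m = 180.0 mm

180.0


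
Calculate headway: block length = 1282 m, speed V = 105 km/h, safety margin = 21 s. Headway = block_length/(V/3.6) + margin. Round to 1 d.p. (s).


V = 105 / 3.6 = 29.1667 m/s
Block traversal time = 1282 / 29.1667 = 43.9543 s
Headway = 43.9543 + 21
Headway = 65.0 s

65.0


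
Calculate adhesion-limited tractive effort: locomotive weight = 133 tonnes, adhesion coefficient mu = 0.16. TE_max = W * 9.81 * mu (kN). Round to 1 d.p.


TE_max = W * g * mu
TE_max = 133 * 9.81 * 0.16
TE_max = 1304.73 * 0.16
TE_max = 208.8 kN

208.8


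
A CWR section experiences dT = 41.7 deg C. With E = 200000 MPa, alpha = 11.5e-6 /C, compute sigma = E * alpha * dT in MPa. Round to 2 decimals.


sigma = E * alpha * dT
sigma = 200000 * 11.5e-6 * 41.7
sigma = 2.3 * 41.7
sigma = 95.91 MPa

95.91


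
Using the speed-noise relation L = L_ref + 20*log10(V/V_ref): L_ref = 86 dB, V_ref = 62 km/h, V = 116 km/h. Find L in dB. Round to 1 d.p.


V/V_ref = 116 / 62 = 1.870968
log10(1.870968) = 0.272066
20 * 0.272066 = 5.4413
L = 86 + 5.4413 = 91.4 dB

91.4


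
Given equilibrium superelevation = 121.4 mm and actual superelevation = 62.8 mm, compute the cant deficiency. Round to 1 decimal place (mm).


Cant deficiency = equilibrium cant - actual cant
CD = 121.4 - 62.8
CD = 58.6 mm

58.6


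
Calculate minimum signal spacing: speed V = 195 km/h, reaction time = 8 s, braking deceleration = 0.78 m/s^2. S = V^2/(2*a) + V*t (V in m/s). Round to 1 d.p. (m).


V = 195 / 3.6 = 54.1667 m/s
Braking distance = 54.1667^2 / (2*0.78) = 1880.787 m
Sighting distance = 54.1667 * 8 = 433.3333 m
S = 1880.787 + 433.3333 = 2314.1 m

2314.1


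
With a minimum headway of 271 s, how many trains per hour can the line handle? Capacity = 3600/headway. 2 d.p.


Capacity = 3600 / headway
Capacity = 3600 / 271
Capacity = 13.28 trains/hour

13.28


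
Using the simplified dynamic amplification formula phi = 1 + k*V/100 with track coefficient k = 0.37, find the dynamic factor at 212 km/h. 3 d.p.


phi = 1 + k * V / 100
phi = 1 + 0.37 * 212 / 100
phi = 1 + 0.7844
phi = 1.784

1.784


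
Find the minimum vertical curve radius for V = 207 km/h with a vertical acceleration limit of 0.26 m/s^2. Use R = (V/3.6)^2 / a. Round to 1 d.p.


Convert speed: V = 207 / 3.6 = 57.5 m/s
V^2 = 3306.25 m^2/s^2
R_v = 3306.25 / 0.26
R_v = 12716.3 m

12716.3


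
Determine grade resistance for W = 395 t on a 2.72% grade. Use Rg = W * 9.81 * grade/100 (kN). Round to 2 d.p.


Rg = W * 9.81 * grade / 100
Rg = 395 * 9.81 * 2.72 / 100
Rg = 3874.95 * 0.0272
Rg = 105.40 kN

105.40


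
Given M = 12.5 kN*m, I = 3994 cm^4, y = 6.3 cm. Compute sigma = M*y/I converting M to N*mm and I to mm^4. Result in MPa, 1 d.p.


Convert units:
M = 12.5 kN*m = 12500000 N*mm
y = 6.3 cm = 63 mm
I = 3994 cm^4 = 39940000 mm^4
sigma = 12500000 * 63 / 39940000
sigma = 19.7 MPa

19.7


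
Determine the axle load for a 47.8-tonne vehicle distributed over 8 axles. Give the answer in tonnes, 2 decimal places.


Load per axle = total weight / number of axles
Load = 47.8 / 8
Load = 5.98 tonnes

5.98


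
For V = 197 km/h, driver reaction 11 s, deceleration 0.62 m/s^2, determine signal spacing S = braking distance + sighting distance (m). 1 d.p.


V = 197 / 3.6 = 54.7222 m/s
Braking distance = 54.7222^2 / (2*0.62) = 2414.9368 m
Sighting distance = 54.7222 * 11 = 601.9444 m
S = 2414.9368 + 601.9444 = 3016.9 m

3016.9


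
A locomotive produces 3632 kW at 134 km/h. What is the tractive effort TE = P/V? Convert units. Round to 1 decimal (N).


Convert: P = 3632 kW = 3632000 W
V = 134 / 3.6 = 37.2222 m/s
TE = 3632000 / 37.2222
TE = 97576.1 N

97576.1


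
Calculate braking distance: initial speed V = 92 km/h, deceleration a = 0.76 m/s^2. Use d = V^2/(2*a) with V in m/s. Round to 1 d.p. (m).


Convert speed: V = 92 / 3.6 = 25.5556 m/s
V^2 = 653.0864
d = 653.0864 / (2 * 0.76)
d = 653.0864 / 1.52
d = 429.7 m

429.7


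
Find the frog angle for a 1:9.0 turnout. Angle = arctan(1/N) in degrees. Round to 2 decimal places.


1/N = 1/9.0 = 0.111111
angle = arctan(0.111111) = 0.110657 rad
angle = 0.110657 * 180/pi = 6.34 degrees

6.34


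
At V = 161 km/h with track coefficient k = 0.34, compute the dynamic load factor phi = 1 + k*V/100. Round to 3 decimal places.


phi = 1 + k * V / 100
phi = 1 + 0.34 * 161 / 100
phi = 1 + 0.5474
phi = 1.547

1.547


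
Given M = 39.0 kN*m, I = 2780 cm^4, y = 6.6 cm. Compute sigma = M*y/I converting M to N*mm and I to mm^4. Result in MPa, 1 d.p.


Convert units:
M = 39.0 kN*m = 39000000 N*mm
y = 6.6 cm = 66 mm
I = 2780 cm^4 = 27800000 mm^4
sigma = 39000000 * 66 / 27800000
sigma = 92.6 MPa

92.6


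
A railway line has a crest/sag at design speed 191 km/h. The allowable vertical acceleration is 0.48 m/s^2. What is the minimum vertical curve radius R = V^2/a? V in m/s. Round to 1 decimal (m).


Convert speed: V = 191 / 3.6 = 53.0556 m/s
V^2 = 2814.892 m^2/s^2
R_v = 2814.892 / 0.48
R_v = 5864.4 m

5864.4


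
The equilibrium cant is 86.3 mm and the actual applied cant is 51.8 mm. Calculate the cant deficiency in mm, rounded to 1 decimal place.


Cant deficiency = equilibrium cant - actual cant
CD = 86.3 - 51.8
CD = 34.5 mm

34.5


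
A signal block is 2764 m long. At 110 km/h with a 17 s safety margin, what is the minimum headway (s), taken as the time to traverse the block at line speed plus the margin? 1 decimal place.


V = 110 / 3.6 = 30.5556 m/s
Block traversal time = 2764 / 30.5556 = 90.4582 s
Headway = 90.4582 + 17
Headway = 107.5 s

107.5


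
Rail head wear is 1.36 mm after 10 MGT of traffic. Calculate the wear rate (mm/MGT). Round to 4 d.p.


Wear rate = total wear / cumulative tonnage
Rate = 1.36 / 10
Rate = 0.1360 mm/MGT

0.1360


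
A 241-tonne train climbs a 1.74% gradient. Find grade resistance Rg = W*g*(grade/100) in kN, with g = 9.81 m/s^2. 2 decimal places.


Rg = W * 9.81 * grade / 100
Rg = 241 * 9.81 * 1.74 / 100
Rg = 2364.21 * 0.0174
Rg = 41.14 kN

41.14


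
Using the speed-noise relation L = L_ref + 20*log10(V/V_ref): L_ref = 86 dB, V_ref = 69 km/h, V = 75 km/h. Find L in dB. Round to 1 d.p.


V/V_ref = 75 / 69 = 1.086957
log10(1.086957) = 0.036212
20 * 0.036212 = 0.7242
L = 86 + 0.7242 = 86.7 dB

86.7


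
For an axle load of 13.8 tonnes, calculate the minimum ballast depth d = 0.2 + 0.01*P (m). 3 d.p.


d = 0.2 + 0.01 * 13.8
d = 0.2 + 0.138
d = 0.338 m

0.338


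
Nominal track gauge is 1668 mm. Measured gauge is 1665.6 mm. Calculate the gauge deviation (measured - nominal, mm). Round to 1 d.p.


Deviation = measured - nominal
Deviation = 1665.6 - 1668
Deviation = -2.4 mm

-2.4


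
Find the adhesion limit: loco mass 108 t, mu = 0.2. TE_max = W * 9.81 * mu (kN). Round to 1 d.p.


TE_max = W * g * mu
TE_max = 108 * 9.81 * 0.2
TE_max = 1059.48 * 0.2
TE_max = 211.9 kN

211.9


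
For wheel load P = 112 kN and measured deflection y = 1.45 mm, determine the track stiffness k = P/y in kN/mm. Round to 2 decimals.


Track stiffness k = P / y
k = 112 / 1.45
k = 77.24 kN/mm

77.24


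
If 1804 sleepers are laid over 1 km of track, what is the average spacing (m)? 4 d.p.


Spacing = 1000 m / number of sleepers
Spacing = 1000 / 1804
Spacing = 0.5543 m

0.5543


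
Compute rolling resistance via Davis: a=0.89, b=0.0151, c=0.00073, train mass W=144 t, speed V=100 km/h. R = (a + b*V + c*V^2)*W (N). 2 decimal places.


b*V = 0.0151 * 100 = 1.51
c*V^2 = 0.00073 * 10000 = 7.3
R_per_t = 0.89 + 1.51 + 7.3 = 9.7 N/t
R_total = 9.7 * 144 = 1396.80 N

1396.80


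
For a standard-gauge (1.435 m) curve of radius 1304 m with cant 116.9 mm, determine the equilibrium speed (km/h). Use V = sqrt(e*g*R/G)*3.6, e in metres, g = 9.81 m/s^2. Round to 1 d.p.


Convert cant: e = 116.9 mm = 0.1169 m
V_ms = sqrt(0.1169 * 9.81 * 1304 / 1.435)
V_ms = sqrt(1042.099551) = 32.2816 m/s
V = 32.2816 * 3.6 = 116.2 km/h

116.2


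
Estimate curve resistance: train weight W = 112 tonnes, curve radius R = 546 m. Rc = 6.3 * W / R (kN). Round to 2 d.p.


Rc = 6.3 * W / R
Rc = 6.3 * 112 / 546
Rc = 705.6 / 546
Rc = 1.29 kN

1.29


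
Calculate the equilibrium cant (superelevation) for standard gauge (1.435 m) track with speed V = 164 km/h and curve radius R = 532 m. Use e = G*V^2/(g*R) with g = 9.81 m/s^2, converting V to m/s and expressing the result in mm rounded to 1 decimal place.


Convert speed: V = 164 / 3.6 = 45.5556 m/s
Apply formula: e = 1.435 * 45.5556^2 / (9.81 * 532)
e = 1.435 * 2075.3086 / 5218.92
e = 0.570629 m = 570.6 mm

570.6


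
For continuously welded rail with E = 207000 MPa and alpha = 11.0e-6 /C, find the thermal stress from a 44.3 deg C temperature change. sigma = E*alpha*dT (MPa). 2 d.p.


sigma = E * alpha * dT
sigma = 207000 * 11.0e-6 * 44.3
sigma = 2.277 * 44.3
sigma = 100.87 MPa

100.87


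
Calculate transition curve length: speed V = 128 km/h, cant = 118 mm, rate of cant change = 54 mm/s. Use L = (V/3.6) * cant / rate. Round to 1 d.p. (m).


Convert speed: V = 128 / 3.6 = 35.5556 m/s
L = 35.5556 * 118 / 54
L = 4195.5556 / 54
L = 77.7 m

77.7


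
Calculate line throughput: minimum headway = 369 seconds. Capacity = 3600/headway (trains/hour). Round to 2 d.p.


Capacity = 3600 / headway
Capacity = 3600 / 369
Capacity = 9.76 trains/hour

9.76


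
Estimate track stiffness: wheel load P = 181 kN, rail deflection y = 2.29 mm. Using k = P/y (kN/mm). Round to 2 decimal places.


Track stiffness k = P / y
k = 181 / 2.29
k = 79.04 kN/mm

79.04


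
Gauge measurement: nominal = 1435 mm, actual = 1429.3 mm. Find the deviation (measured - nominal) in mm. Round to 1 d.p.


Deviation = measured - nominal
Deviation = 1429.3 - 1435
Deviation = -5.7 mm

-5.7


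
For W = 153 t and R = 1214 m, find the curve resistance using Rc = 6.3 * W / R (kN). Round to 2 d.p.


Rc = 6.3 * W / R
Rc = 6.3 * 153 / 1214
Rc = 963.9 / 1214
Rc = 0.79 kN

0.79


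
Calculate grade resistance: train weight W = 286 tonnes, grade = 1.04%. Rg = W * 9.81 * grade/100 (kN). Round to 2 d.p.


Rg = W * 9.81 * grade / 100
Rg = 286 * 9.81 * 1.04 / 100
Rg = 2805.66 * 0.0104
Rg = 29.18 kN

29.18


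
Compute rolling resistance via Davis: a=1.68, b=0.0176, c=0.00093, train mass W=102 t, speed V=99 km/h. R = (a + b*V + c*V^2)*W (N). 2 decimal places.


b*V = 0.0176 * 99 = 1.7424
c*V^2 = 0.00093 * 9801 = 9.11493
R_per_t = 1.68 + 1.7424 + 9.11493 = 12.53733 N/t
R_total = 12.53733 * 102 = 1278.81 N

1278.81


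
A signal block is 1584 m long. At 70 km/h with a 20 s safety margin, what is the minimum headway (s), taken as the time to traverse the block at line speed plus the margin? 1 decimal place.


V = 70 / 3.6 = 19.4444 m/s
Block traversal time = 1584 / 19.4444 = 81.4629 s
Headway = 81.4629 + 20
Headway = 101.5 s

101.5


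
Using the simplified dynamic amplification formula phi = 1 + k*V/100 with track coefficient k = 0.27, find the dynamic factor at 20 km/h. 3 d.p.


phi = 1 + k * V / 100
phi = 1 + 0.27 * 20 / 100
phi = 1 + 0.054
phi = 1.054

1.054


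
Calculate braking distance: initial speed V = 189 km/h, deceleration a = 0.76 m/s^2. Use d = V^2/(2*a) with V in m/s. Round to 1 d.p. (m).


Convert speed: V = 189 / 3.6 = 52.5 m/s
V^2 = 2756.25
d = 2756.25 / (2 * 0.76)
d = 2756.25 / 1.52
d = 1813.3 m

1813.3


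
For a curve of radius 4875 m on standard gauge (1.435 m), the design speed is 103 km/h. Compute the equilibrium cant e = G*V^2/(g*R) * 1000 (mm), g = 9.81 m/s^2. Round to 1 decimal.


Convert speed: V = 103 / 3.6 = 28.6111 m/s
Apply formula: e = 1.435 * 28.6111^2 / (9.81 * 4875)
e = 1.435 * 818.5957 / 47823.75
e = 0.024563 m = 24.6 mm

24.6


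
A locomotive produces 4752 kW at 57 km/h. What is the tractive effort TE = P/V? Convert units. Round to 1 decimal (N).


Convert: P = 4752 kW = 4752000 W
V = 57 / 3.6 = 15.8333 m/s
TE = 4752000 / 15.8333
TE = 300126.3 N

300126.3


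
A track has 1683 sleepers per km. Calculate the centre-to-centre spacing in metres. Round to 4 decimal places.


Spacing = 1000 m / number of sleepers
Spacing = 1000 / 1683
Spacing = 0.5942 m

0.5942


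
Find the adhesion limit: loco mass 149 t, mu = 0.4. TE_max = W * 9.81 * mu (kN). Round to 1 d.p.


TE_max = W * g * mu
TE_max = 149 * 9.81 * 0.4
TE_max = 1461.69 * 0.4
TE_max = 584.7 kN

584.7


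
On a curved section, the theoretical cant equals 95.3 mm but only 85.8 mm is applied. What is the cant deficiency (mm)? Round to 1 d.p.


Cant deficiency = equilibrium cant - actual cant
CD = 95.3 - 85.8
CD = 9.5 mm

9.5


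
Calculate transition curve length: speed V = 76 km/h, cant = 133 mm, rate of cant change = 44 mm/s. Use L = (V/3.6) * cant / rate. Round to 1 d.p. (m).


Convert speed: V = 76 / 3.6 = 21.1111 m/s
L = 21.1111 * 133 / 44
L = 2807.7778 / 44
L = 63.8 m

63.8


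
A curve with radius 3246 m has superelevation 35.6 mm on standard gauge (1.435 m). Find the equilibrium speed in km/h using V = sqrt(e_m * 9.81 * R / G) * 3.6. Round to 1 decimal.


Convert cant: e = 35.6 mm = 0.0356 m
V_ms = sqrt(0.0356 * 9.81 * 3246 / 1.435)
V_ms = sqrt(789.979133) = 28.1066 m/s
V = 28.1066 * 3.6 = 101.2 km/h

101.2
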